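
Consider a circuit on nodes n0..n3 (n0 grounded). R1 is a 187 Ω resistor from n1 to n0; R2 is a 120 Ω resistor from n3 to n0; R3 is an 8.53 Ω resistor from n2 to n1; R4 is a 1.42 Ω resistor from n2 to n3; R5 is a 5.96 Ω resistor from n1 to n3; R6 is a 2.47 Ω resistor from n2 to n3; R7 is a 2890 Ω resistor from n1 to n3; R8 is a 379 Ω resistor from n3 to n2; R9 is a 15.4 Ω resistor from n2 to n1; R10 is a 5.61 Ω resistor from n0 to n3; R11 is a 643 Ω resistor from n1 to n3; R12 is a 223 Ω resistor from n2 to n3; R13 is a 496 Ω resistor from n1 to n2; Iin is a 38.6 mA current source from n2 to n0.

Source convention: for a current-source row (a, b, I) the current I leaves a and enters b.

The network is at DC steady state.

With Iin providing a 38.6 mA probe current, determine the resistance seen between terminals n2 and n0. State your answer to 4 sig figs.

MNA unknowns: 3 node voltages V₁..V_3
R1: Y=0.005348 on G[1,0]
R2: Y=0.008333 on G[3,0]
R3: Y=0.1172 on G[2,1]
R4: Y=0.7042 on G[2,3]
R5: Y=0.1678 on G[1,3]
R6: Y=0.4049 on G[2,3]
R7: Y=0.0003460 on G[1,3]
R8: Y=0.002639 on G[3,2]
R9: Y=0.06494 on G[2,1]
R10: Y=0.1783 on G[0,3]
R11: Y=0.001555 on G[1,3]
R12: Y=0.004484 on G[2,3]
R13: Y=0.002016 on G[1,2]
Iin: z[2]−=0.0386, z[0]+=0.0386
solve → V1=-0.2139, V2=-0.2323, V3=-0.2007

R_eq = 6.018 Ω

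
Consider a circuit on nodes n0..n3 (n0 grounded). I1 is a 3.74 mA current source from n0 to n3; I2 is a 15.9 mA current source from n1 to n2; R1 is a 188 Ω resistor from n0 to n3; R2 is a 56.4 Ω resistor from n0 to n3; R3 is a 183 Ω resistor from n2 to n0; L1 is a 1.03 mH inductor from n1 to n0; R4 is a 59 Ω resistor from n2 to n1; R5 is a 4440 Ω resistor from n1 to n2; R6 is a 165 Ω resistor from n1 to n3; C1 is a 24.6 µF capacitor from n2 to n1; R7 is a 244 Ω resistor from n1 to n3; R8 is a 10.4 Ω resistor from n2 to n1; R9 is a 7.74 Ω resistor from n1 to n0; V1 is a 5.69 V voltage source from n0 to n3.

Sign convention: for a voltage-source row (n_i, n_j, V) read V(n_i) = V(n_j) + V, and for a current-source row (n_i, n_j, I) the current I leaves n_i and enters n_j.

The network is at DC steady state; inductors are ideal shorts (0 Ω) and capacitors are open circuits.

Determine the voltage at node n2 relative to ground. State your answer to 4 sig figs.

0.1338 V

Apply KCL at each of the 3 non-ground nodes and solve the resulting linear system.
Node n1: branches {I2, L1, R4, R5, R6, C1, R7, R8, R9} → V_1 = 0.000
Node n2: branches {I2, R3, R4, R5, C1, R8} → V_2 = 0.1338
Node n3: branches {I1, R1, R2, R6, R7, V1} → V_3 = -5.690
Source currents: i(L1)=-0.05854, i(V1)=-0.1927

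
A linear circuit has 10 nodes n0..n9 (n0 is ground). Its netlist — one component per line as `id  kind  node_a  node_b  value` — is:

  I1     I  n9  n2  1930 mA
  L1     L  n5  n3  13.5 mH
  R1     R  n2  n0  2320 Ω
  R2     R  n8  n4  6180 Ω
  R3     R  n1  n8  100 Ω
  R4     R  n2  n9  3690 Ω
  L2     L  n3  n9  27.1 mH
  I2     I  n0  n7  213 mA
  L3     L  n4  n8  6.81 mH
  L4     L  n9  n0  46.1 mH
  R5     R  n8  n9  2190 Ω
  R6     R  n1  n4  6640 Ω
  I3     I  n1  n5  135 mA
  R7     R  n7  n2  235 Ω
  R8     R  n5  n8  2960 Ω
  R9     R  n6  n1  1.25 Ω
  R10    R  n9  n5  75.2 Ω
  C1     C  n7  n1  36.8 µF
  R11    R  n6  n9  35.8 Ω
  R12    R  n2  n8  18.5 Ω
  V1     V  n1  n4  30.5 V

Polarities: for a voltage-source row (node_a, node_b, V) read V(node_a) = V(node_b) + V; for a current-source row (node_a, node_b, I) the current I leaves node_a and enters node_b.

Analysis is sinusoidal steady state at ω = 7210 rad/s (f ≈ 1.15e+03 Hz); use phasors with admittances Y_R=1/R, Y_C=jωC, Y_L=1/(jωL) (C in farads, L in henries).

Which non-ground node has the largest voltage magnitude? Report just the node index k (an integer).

Element admittances at ω=7210 rad/s:
  I1: injects 1.93 A into n2 (from n9)
  Y(L1) = 0.000-0.01027j S between n5,n3
  Y(R1) = 0.0004310+0.000j S between n2,n0
  Y(R2) = 0.0001618+0.000j S between n8,n4
  Y(R3) = 0.01000+0.000j S between n1,n8
  Y(R4) = 0.0002710+0.000j S between n2,n9
  Y(L2) = 0.000-0.005118j S between n3,n9
  I2: injects 0.213 A into n7 (from n0)
  Y(L3) = 0.000-0.02037j S between n4,n8
  Y(L4) = 0.000-0.003009j S between n9,n0
  Y(R5) = 0.0004566+0.000j S between n8,n9
  Y(R6) = 0.0001506+0.000j S between n1,n4
  I3: injects 0.135 A into n5 (from n1)
  Y(R7) = 0.004255+0.000j S between n7,n2
  Y(R8) = 0.0003378+0.000j S between n5,n8
  Y(R9) = 0.8000+0.000j S between n6,n1
  Y(R10) = 0.01330+0.000j S between n9,n5
  Y(C1) = 0.000+0.2653j S between n7,n1
  Y(R11) = 0.02793+0.000j S between n6,n9
  Y(R12) = 0.05405+0.000j S between n2,n8
  V1: constraint V(n1)−V(n4) = 30.5
Assemble and solve the 10×10 MNA system:
  V(n1)=83.96+47.44j  V(n2)=134.8+107.5j  V(n3)=22.77+54.36j  V(n4)=53.46+47.44j  V(n5)=26.43+55.79j  V(n6)=81.64+47.58j  V(n7)=84.95+45.84j  V(n8)=104.7+113.5j  V(n9)=15.40+51.49j
  i(V1)=-1.358+1.032j

2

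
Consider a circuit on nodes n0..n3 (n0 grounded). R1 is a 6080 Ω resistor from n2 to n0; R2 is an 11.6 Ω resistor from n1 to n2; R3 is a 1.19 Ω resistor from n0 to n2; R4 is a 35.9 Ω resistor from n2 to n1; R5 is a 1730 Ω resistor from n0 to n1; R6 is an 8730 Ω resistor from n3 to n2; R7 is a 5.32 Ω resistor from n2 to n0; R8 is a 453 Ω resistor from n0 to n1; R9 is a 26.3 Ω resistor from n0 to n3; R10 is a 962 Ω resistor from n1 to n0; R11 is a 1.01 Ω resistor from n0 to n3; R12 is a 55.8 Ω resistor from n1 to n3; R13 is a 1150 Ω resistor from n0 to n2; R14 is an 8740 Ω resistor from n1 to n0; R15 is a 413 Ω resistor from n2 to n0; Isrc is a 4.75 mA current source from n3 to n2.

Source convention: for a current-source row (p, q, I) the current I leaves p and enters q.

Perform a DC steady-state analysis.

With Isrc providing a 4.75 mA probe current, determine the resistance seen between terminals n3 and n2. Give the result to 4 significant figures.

R_eq = 1.883 Ω

MNA unknowns: 3 node voltages V₁..V_3
R1: Y=0.0001645 on G[2,0]
R2: Y=0.08621 on G[1,2]
R3: Y=0.8403 on G[0,2]
R4: Y=0.02786 on G[2,1]
R5: Y=0.0005780 on G[0,1]
R6: Y=0.0001145 on G[3,2]
R7: Y=0.1880 on G[2,0]
R8: Y=0.002208 on G[0,1]
R9: Y=0.03802 on G[0,3]
R10: Y=0.001040 on G[1,0]
R11: Y=0.9901 on G[0,3]
R12: Y=0.01792 on G[1,3]
R13: Y=0.0008696 on G[0,2]
R14: Y=0.0001144 on G[1,0]
R15: Y=0.002421 on G[2,0]
Isrc: z[3]−=0.00475, z[2]+=0.00475
solve → V1=0.003150, V2=0.004458, V3=-0.004486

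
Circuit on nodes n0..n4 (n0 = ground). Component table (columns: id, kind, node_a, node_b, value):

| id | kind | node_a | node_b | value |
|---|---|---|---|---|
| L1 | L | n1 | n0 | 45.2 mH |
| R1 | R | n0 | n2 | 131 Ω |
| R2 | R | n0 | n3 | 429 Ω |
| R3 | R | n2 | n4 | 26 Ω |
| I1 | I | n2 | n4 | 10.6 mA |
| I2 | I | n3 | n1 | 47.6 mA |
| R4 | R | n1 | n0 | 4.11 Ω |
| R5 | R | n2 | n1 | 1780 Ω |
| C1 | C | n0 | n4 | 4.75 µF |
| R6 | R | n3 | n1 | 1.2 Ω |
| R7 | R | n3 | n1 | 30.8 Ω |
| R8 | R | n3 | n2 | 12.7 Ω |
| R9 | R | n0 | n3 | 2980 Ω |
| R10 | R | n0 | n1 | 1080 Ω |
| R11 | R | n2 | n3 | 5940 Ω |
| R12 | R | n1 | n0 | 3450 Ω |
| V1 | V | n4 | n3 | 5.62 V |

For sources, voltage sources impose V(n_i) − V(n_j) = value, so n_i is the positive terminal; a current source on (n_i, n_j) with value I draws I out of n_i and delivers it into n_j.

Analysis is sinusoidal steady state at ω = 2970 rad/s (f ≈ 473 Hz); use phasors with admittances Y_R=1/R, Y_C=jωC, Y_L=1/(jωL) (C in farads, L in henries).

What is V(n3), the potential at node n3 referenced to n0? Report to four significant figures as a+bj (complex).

-0.1341-0.3877j V

Apply KCL at each of the 4 non-ground nodes and solve the resulting linear system.
Node n1: branches {L1, I2, R4, R5, R6, R7, R10, R12} → V_1 = -0.05887-0.3027j
Node n2: branches {R1, R3, I1, R5, R8, R11} → V_2 = 1.511-0.3637j
Node n3: branches {R2, I2, R6, R7, R8, R9, R11, V1} → V_3 = -0.1341-0.3877j
Node n4: branches {R3, I1, C1, V1} → V_4 = 5.486-0.3877j
Source currents: i(V1)=-0.1477-0.07647j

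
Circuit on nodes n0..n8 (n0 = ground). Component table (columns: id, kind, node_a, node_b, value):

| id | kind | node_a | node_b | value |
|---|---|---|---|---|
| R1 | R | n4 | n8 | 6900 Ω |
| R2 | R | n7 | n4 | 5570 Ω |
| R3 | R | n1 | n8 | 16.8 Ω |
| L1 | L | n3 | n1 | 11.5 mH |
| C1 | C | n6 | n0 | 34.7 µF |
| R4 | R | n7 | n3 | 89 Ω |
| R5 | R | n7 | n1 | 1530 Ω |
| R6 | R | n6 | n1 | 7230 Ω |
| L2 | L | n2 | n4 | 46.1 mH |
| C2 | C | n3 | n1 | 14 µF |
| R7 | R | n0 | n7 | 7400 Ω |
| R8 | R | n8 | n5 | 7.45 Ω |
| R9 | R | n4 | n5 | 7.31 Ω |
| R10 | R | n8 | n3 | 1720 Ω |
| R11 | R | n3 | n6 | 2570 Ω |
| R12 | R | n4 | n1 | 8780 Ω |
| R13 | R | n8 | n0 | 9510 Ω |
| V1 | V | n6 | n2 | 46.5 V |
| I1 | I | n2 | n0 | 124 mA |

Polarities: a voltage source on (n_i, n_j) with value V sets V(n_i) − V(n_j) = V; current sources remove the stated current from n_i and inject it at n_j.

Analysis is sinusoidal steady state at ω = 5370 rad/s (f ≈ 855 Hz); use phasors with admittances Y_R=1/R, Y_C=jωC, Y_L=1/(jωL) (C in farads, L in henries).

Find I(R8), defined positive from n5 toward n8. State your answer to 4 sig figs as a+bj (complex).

-0.03336+0.006094j A

Element admittances at ω=5370 rad/s:
  Y(R1) = 0.0001449+0.000j S between n4,n8
  Y(R2) = 0.0001795+0.000j S between n7,n4
  Y(R3) = 0.05952+0.000j S between n1,n8
  Y(L1) = 0.000-0.01619j S between n3,n1
  Y(C1) = 0.000+0.1863j S between n6,n0
  Y(R4) = 0.01124+0.000j S between n7,n3
  Y(R5) = 0.0006536+0.000j S between n7,n1
  Y(R6) = 0.0001383+0.000j S between n6,n1
  Y(L2) = 0.000-0.004039j S between n2,n4
  Y(C2) = 0.000+0.07518j S between n3,n1
  Y(R7) = 0.0001351+0.000j S between n0,n7
  Y(R8) = 0.1342+0.000j S between n8,n5
  Y(R9) = 0.1368+0.000j S between n4,n5
  Y(R10) = 0.0005814+0.000j S between n8,n3
  Y(R11) = 0.0003891+0.000j S between n3,n6
  Y(R12) = 0.0001139+0.000j S between n4,n1
  Y(R13) = 0.0001052+0.000j S between n8,n0
  V1: constraint V(n6)−V(n2) = 46.5
  I1: injects 0.124 A into n0 (from n2)
Assemble and solve the 9×9 MNA system:
  V(n1)=-44.00+8.801j  V(n2)=-46.51+0.6088j  V(n3)=-44.06+8.423j  V(n4)=-44.97+8.973j  V(n5)=-44.72+8.928j  V(n6)=-0.01107+0.6088j  V(n7)=-43.58+8.358j  V(n8)=-44.47+8.883j
  i(V1)=0.09021+0.006237j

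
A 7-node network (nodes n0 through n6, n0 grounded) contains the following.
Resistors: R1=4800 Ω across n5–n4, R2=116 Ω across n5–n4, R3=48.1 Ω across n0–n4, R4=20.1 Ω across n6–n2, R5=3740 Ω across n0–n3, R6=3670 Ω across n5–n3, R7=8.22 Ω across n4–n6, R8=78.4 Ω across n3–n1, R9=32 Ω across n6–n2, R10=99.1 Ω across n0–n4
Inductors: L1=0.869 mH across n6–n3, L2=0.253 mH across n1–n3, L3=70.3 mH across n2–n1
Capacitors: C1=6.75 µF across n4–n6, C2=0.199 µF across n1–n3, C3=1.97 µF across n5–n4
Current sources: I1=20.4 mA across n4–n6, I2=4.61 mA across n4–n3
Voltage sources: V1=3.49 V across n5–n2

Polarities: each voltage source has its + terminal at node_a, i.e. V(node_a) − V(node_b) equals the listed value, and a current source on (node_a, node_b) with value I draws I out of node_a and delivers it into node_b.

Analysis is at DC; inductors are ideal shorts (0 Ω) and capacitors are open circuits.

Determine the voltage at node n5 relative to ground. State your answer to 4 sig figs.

3.446 V

Element admittances at DC:
  Y(R1) = 0.0002083 S between n5,n4
  L1: short n6↔n3 (DC inductor)
  Y(R2) = 0.008621 S between n5,n4
  Y(C1) = 0.000 S between n4,n6
  Y(R3) = 0.02079 S between n0,n4
  Y(C2) = 0.000 S between n1,n3
  Y(R4) = 0.04975 S between n6,n2
  Y(R5) = 0.0002674 S between n0,n3
  L2: short n1↔n3 (DC inductor)
  Y(R6) = 0.0002725 S between n5,n3
  I1: injects 0.0204 A into n6 (from n4)
  Y(R7) = 0.1217 S between n4,n6
  Y(R8) = 0.01276 S between n3,n1
  Y(R9) = 0.03125 S between n6,n2
  L3: short n2↔n1 (DC inductor)
  Y(C3) = 0.000 S between n5,n4
  Y(R10) = 0.01009 S between n0,n4
  I2: injects 0.00461 A into n3 (from n4)
  V1: constraint V(n5)−V(n2) = 3.49
Assemble and solve the 10×10 MNA system:
  V(n1)=-0.04400  V(n2)=-0.04400  V(n3)=-0.04400  V(n4)=0.0003810  V(n5)=3.446  V(n6)=-0.04400
  i(L1)=0.02580  i(L2)=-0.03137  i(L3)=-0.03137  i(V1)=-0.03137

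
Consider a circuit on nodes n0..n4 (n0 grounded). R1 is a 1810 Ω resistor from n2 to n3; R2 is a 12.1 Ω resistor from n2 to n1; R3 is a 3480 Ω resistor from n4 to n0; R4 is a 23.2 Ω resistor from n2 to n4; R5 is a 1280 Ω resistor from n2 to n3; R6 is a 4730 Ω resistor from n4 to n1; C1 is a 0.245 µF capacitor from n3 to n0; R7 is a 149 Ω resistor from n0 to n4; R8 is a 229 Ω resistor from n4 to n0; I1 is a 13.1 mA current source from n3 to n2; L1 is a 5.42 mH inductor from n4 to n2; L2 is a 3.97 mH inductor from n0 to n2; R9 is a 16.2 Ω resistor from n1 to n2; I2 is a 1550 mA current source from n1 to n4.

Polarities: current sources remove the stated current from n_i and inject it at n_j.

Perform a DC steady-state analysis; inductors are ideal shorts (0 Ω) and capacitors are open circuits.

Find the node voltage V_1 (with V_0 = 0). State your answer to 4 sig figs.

-10.72 V

Apply KCL at each of the 4 non-ground nodes and solve the resulting linear system.
Node n1: branches {R2, R6, R9, I2} → V_1 = -10.72
Node n2: branches {R1, R2, R4, R5, I1, L1, L2, R9} → V_2 = 0.000
Node n3: branches {R1, R5, C1, I1} → V_3 = -9.822
Node n4: branches {R3, R4, R6, R7, R8, L1, I2} → V_4 = 0.000
Source currents: i(L1)=1.548, i(L2)=0.000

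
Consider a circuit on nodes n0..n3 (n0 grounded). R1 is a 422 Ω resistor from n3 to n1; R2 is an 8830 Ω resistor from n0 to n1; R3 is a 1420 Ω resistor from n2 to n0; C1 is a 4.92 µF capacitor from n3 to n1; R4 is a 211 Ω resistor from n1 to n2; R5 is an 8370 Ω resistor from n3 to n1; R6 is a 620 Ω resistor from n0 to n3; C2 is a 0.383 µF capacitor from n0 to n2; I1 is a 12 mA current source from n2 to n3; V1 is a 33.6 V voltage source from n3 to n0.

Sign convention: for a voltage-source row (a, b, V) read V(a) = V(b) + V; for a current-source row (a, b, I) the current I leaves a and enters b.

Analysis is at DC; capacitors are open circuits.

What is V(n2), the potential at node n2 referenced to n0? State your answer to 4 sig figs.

Apply KCL at each of the 3 non-ground nodes and solve the resulting linear system.
Node n1: branches {R1, R2, C1, R4, R5} → V_1 = 22.76
Node n2: branches {R3, R4, C2, I1} → V_2 = 17.61
Node n3: branches {R1, C1, R5, R6, I1, V1} → V_3 = 33.60
Source currents: i(V1)=-0.06917

17.61 V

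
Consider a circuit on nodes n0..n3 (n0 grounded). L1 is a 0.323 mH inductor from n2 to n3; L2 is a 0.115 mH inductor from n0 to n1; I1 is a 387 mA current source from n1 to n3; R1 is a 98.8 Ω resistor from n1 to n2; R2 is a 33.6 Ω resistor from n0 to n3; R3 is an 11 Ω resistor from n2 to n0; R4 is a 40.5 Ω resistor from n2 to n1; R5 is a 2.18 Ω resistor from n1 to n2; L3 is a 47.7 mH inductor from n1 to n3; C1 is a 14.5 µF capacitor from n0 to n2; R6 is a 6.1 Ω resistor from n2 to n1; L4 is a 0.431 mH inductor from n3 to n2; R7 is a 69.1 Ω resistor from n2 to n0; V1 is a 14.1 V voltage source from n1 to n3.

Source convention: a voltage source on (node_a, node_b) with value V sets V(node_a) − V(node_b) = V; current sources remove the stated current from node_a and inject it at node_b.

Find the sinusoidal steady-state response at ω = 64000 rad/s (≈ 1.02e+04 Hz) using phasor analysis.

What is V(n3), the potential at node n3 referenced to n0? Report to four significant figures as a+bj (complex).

-12.62-1.921j V

Element admittances at ω=64000 rad/s:
  Y(L1) = 0.000-0.04837j S between n2,n3
  Y(L2) = 0.000-0.1359j S between n0,n1
  I1: injects 0.387 A into n3 (from n1)
  Y(R1) = 0.01012+0.000j S between n1,n2
  Y(R2) = 0.02976+0.000j S between n0,n3
  Y(R3) = 0.09091+0.000j S between n2,n0
  Y(R4) = 0.02469+0.000j S between n2,n1
  Y(R5) = 0.4587+0.000j S between n1,n2
  Y(L3) = 0.000-0.0003276j S between n1,n3
  Y(C1) = 0.000+0.9280j S between n0,n2
  Y(R6) = 0.1639+0.000j S between n2,n1
  Y(L4) = 0.000-0.03625j S between n3,n2
  Y(R7) = 0.01447+0.000j S between n2,n0
  V1: constraint V(n1)−V(n3) = 14.1
Assemble and solve the 4×4 MNA system:
  V(n1)=1.485-1.921j  V(n2)=0.3523-0.6459j  V(n3)=-12.62-1.921j
  i(V1)=-0.8704+1.045j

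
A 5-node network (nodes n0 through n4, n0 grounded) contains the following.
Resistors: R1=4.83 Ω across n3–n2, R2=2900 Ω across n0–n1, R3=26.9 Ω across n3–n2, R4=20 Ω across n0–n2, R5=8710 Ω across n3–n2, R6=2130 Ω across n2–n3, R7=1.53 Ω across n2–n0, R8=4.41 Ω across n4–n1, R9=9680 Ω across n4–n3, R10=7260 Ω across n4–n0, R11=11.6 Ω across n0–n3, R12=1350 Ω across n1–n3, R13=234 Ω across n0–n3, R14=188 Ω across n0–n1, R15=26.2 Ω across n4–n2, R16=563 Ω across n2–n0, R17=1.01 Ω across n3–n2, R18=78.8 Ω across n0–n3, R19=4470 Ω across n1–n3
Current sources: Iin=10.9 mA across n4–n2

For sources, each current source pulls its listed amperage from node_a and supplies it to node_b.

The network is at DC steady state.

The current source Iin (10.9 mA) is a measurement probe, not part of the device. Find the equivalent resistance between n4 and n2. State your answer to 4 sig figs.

R_eq = 22.32 Ω

Element admittances at DC:
  Y(R1) = 0.2070 S between n3,n2
  Y(R2) = 0.0003448 S between n0,n1
  Y(R3) = 0.03717 S between n3,n2
  Y(R4) = 0.05000 S between n0,n2
  Y(R5) = 0.0001148 S between n3,n2
  Y(R6) = 0.0004695 S between n2,n3
  Y(R7) = 0.6536 S between n2,n0
  Y(R8) = 0.2268 S between n4,n1
  Y(R9) = 0.0001033 S between n4,n3
  Y(R10) = 0.0001377 S between n4,n0
  Y(R11) = 0.08621 S between n0,n3
  Y(R12) = 0.0007407 S between n1,n3
  Y(R13) = 0.004274 S between n0,n3
  Y(R14) = 0.005319 S between n0,n1
  Y(R15) = 0.03817 S between n4,n2
  Y(R16) = 0.001776 S between n2,n0
  Y(R17) = 0.9901 S between n3,n2
  Y(R18) = 0.01269 S between n0,n3
  Y(R19) = 0.0002237 S between n1,n3
  Iin: injects 0.0109 A into n2 (from n4)
Assemble and solve the 4×4 MNA system:
  V(n1)=-0.2347  V(n2)=0.001726  V(n3)=0.001404  V(n4)=-0.2415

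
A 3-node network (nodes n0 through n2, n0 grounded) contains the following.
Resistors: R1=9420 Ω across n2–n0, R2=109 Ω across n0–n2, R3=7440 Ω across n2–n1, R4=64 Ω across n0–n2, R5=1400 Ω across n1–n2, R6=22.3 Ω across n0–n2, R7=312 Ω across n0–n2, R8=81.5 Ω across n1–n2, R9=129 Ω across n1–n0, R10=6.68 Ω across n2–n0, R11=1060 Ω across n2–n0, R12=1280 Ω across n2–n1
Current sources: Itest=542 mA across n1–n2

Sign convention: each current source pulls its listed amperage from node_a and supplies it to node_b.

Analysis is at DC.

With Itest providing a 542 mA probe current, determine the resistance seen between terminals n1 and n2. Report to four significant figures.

MNA unknowns: 2 node voltages V₁..V_2
R1: Y=0.0001062 on G[2,0]
R2: Y=0.009174 on G[0,2]
R3: Y=0.0001344 on G[2,1]
R4: Y=0.01562 on G[0,2]
R5: Y=0.0007143 on G[1,2]
R6: Y=0.04484 on G[0,2]
R7: Y=0.003205 on G[0,2]
R8: Y=0.01227 on G[1,2]
R9: Y=0.007752 on G[1,0]
R10: Y=0.1497 on G[2,0]
R11: Y=0.0009434 on G[2,0]
R12: Y=0.0007813 on G[2,1]
Itest: z[1]−=0.542, z[2]+=0.542
solve → V1=-24.49, V2=0.8490

R_eq = 46.75 Ω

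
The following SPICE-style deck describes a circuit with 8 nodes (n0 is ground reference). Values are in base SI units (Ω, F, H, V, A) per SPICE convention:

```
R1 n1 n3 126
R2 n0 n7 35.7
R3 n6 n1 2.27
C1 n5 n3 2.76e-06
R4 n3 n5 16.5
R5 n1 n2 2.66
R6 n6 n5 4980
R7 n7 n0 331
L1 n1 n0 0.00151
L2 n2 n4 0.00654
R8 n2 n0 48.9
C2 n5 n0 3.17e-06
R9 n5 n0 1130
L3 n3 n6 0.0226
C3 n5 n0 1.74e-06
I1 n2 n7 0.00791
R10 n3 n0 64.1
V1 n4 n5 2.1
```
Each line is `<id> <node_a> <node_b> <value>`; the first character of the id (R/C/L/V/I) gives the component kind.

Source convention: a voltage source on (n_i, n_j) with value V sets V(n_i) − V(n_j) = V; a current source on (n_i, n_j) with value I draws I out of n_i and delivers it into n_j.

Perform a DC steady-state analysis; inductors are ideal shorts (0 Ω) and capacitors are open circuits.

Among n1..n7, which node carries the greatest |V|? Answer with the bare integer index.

5

Apply KCL at each of the 7 non-ground nodes and solve the resulting linear system.
Node n1: branches {R1, R3, R5, L1} → V_1 = 0.000
Node n2: branches {R5, L2, R8, I1} → V_2 = 0.2369
Node n3: branches {R1, C1, R4, L3, R10} → V_3 = -0.2158
Node n4: branches {L2, V1} → V_4 = 0.2369
Node n5: branches {C1, R4, R6, C2, R9, C3, V1} → V_5 = -1.863
Node n6: branches {R3, R6, L3} → V_6 = -0.2158
Node n7: branches {R2, R7, I1} → V_7 = 0.2549
Source currents: i(L1)=-0.007738, i(L2)=-0.1018, i(L3)=-0.09475, i(V1)=-0.1018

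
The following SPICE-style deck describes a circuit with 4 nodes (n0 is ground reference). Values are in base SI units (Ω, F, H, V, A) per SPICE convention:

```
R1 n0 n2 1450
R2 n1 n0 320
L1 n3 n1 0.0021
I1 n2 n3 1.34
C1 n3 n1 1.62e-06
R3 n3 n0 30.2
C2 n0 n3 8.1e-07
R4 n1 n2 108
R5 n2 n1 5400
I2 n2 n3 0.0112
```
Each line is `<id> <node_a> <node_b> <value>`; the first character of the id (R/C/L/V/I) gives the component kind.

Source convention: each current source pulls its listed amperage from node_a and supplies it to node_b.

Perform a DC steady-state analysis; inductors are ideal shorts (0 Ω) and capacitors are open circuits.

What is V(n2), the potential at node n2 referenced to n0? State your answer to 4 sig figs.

MNA unknowns: 3 node voltages V₁..V_3 plus 1 source current (L1)
R1: Y=0.0006897 on G[0,2]
R2: Y=0.003125 on G[1,0]
L1: row V3−V1=0, i_L1 at 3,1
I1: z[2]−=1.34, z[3]+=1.34
C1: Y=0.000 on G[3,1]
R3: Y=0.03311 on G[3,0]
C2: Y=0.000 on G[0,3]
R4: Y=0.009259 on G[1,2]
R5: Y=0.0001852 on G[2,1]
I2: z[2]−=0.0112, z[3]+=0.0112
solve → V1=2.493, V2=-131.0, V3=2.493
aux → i_L1=1.269

-131.0 V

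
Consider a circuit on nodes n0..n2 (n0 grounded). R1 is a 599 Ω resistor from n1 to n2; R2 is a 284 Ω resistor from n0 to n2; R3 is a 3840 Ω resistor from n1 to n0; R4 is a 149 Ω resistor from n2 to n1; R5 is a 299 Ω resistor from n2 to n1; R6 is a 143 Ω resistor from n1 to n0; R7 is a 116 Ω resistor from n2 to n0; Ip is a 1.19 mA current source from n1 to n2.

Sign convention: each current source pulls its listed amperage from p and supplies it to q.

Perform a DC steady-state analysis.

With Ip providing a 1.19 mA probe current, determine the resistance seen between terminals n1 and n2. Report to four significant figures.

Apply KCL at each of the 2 non-ground nodes and solve the resulting linear system.
Node n1: branches {R1, R3, R4, R5, R6, Ip} → V_1 = -0.04580
Node n2: branches {R1, R2, R4, R5, R7, Ip} → V_2 = 0.02736

R_eq = 61.48 Ω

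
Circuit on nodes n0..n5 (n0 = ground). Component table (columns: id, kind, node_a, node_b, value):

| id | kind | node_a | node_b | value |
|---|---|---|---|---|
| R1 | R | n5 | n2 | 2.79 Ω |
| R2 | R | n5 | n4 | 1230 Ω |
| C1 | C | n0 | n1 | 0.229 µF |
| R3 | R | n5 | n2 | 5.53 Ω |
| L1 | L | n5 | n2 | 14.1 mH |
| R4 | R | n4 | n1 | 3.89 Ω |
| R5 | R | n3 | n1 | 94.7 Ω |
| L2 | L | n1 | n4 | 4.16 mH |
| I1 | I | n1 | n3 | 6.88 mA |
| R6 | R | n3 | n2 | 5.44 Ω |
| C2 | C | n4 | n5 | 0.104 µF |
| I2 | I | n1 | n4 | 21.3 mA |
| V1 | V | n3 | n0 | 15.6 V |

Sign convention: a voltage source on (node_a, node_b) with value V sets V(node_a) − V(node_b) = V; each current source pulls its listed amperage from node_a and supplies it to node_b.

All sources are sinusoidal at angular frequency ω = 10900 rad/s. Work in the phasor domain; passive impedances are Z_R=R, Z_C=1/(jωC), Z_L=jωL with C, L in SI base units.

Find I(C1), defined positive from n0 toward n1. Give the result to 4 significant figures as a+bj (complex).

-0.007341-0.03509j A

MNA unknowns: 5 node voltages V₁..V_5 plus 1 source current (V1)
R1: Y=0.3584+0.000j on G[5,2]
R2: Y=0.0008130+0.000j on G[5,4]
C1: Y=0.000+0.002496j on G[0,1]
R3: Y=0.1808+0.000j on G[5,2]
L1: Y=0.000-0.006507j on G[5,2]
R4: Y=0.2571+0.000j on G[4,1]
R5: Y=0.01056+0.000j on G[3,1]
L2: Y=0.000-0.02205j on G[1,4]
I1: z[1]−=0.00688, z[3]+=0.00688
R6: Y=0.1838+0.000j on G[3,2]
C2: Y=0.000+0.001134j on G[4,5]
I2: z[1]−=0.0213, z[4]+=0.0213
V1: row V3−V0=15.6, i_V1 at 3,0
solve → V1=14.06-2.941j, V2=15.61-0.02194j, V3=15.60+0.000j, V4=14.13-2.919j, V5=15.62-0.02937j
aux → i_V1=-0.007341-0.03509j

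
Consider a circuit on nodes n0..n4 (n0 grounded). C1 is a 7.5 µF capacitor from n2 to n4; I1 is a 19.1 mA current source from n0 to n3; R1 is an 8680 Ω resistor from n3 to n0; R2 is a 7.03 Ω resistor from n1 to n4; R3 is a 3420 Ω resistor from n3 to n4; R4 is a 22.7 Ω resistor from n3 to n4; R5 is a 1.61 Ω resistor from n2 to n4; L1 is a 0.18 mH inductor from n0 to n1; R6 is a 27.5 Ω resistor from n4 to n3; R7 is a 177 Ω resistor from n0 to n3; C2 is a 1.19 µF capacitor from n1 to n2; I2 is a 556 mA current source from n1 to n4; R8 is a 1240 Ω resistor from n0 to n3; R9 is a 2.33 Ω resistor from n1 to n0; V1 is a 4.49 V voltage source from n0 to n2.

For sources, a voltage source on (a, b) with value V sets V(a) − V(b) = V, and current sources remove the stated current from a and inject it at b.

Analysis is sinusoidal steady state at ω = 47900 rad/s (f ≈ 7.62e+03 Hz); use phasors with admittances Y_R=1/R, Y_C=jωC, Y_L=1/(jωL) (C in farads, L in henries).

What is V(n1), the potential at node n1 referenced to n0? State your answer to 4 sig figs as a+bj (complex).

-1.761-0.7819j V

Apply KCL at each of the 4 non-ground nodes and solve the resulting linear system.
Node n1: branches {R2, L1, C2, I2, R9} → V_1 = -1.761-0.7819j
Node n2: branches {C1, R5, C2, V1} → V_2 = -4.490+0.000j
Node n3: branches {I1, R1, R3, R4, R6, R7, R8} → V_3 = -3.008-0.5654j
Node n4: branches {C1, R2, R3, R4, R5, R6, I2} → V_4 = -3.490-0.6115j
Source currents: i(V1)=-0.8854-0.1350j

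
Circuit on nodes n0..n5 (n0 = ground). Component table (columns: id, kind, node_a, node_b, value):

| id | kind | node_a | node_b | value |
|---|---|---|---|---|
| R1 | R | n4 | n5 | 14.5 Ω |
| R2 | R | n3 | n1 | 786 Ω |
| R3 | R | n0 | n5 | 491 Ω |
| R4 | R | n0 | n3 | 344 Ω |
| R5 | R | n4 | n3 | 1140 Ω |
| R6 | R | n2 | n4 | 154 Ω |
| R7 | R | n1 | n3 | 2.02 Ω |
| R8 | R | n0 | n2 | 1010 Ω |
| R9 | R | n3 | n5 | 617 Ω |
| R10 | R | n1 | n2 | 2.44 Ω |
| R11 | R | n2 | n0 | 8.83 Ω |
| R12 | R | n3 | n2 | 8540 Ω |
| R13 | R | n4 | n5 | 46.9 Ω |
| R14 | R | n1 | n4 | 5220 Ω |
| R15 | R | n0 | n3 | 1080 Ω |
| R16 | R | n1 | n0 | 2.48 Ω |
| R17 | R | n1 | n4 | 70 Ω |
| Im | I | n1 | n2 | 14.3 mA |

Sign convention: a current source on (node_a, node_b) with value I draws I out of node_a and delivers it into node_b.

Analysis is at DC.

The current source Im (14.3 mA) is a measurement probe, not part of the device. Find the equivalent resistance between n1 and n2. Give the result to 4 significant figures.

R_eq = 1.985 Ω

MNA unknowns: 5 node voltages V₁..V_5
R1: Y=0.06897 on G[4,5]
R2: Y=0.001272 on G[3,1]
R3: Y=0.002037 on G[0,5]
R4: Y=0.002907 on G[0,3]
R5: Y=0.0008772 on G[4,3]
R6: Y=0.006494 on G[2,4]
R7: Y=0.4950 on G[1,3]
R8: Y=0.0009901 on G[0,2]
R9: Y=0.001621 on G[3,5]
R10: Y=0.4098 on G[1,2]
R11: Y=0.1133 on G[2,0]
R12: Y=0.0001171 on G[3,2]
R13: Y=0.02132 on G[4,5]
R14: Y=0.0001916 on G[1,4]
R15: Y=0.0009259 on G[0,3]
R16: Y=0.4032 on G[1,0]
R17: Y=0.01429 on G[1,4]
Im: z[1]−=0.0143, z[2]+=0.0143
solve → V1=-0.006226, V2=0.02216, V3=-0.006134, V4=0.001530, V5=0.001365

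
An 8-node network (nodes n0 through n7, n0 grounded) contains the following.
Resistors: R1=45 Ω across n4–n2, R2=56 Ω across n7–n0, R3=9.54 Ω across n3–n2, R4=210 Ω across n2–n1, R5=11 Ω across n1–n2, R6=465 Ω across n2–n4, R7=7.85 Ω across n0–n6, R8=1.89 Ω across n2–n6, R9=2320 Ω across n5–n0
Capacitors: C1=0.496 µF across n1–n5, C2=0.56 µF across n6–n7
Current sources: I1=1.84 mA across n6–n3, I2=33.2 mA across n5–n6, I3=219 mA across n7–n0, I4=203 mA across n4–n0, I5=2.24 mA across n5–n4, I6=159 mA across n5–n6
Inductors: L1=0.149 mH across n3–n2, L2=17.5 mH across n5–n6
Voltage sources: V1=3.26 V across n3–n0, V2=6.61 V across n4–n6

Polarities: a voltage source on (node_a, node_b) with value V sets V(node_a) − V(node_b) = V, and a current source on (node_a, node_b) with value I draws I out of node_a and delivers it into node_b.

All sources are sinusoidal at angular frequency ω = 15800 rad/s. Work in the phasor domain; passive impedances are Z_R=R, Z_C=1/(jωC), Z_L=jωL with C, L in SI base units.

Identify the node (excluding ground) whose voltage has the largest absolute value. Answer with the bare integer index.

5

MNA unknowns: 7 node voltages V₁..V_7 plus 2 source currents (V1, V2)
R1: Y=0.02222+0.000j on G[4,2]
R2: Y=0.01786+0.000j on G[7,0]
C1: Y=0.000+0.007837j on G[1,5]
I1: z[6]−=0.00184, z[3]+=0.00184
L1: Y=0.000-0.4248j on G[3,2]
R3: Y=0.1048+0.000j on G[3,2]
I2: z[5]−=0.0332, z[6]+=0.0332
L2: Y=0.000-0.003617j on G[5,6]
R4: Y=0.004762+0.000j on G[2,1]
I3: z[7]−=0.219, z[0]+=0.219
R5: Y=0.09091+0.000j on G[1,2]
C2: Y=0.000+0.008848j on G[6,7]
I4: z[4]−=0.203, z[0]+=0.203
I5: z[5]−=0.00224, z[4]+=0.00224
R6: Y=0.002151+0.000j on G[2,4]
I6: z[5]−=0.159, z[6]+=0.159
R7: Y=0.1274+0.000j on G[0,6]
R8: Y=0.5291+0.000j on G[2,6]
R9: Y=0.0004310+0.000j on G[5,0]
V1: row V3−V0=3.26, i_V1 at 3,0
V2: row V4−V6=6.61, i_V2 at 4,6
solve → V1=-0.7431-1.778j, V2=2.917-1.208j, V3=3.260+0.000j, V4=8.877-1.075j, V5=-7.705+42.91j, V6=2.267-1.075j, V7=-8.972+5.569j
aux → i_V1=-0.5472+0.01901j, i_V2=-0.3460-0.003240j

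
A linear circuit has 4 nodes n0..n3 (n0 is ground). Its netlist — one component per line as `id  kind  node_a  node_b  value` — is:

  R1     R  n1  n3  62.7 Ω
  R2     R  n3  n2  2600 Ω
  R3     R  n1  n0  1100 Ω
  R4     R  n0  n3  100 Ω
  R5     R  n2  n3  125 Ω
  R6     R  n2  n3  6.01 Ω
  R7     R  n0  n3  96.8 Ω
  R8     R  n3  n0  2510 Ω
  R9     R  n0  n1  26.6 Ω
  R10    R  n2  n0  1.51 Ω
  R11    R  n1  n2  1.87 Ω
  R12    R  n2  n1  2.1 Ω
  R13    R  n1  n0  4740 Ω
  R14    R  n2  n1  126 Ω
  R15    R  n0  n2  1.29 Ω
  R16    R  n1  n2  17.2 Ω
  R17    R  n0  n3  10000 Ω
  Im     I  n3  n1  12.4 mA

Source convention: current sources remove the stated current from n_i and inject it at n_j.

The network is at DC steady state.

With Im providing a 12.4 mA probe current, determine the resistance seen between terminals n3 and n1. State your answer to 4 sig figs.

R_eq = 5.486 Ω

Element admittances at DC:
  Y(R1) = 0.01595 S between n1,n3
  Y(R2) = 0.0003846 S between n3,n2
  Y(R3) = 0.0009091 S between n1,n0
  Y(R4) = 0.01000 S between n0,n3
  Y(R5) = 0.008000 S between n2,n3
  Y(R6) = 0.1664 S between n2,n3
  Y(R7) = 0.01033 S between n0,n3
  Y(R8) = 0.0003984 S between n3,n0
  Y(R9) = 0.03759 S between n0,n1
  Y(R10) = 0.6623 S between n2,n0
  Y(R11) = 0.5348 S between n1,n2
  Y(R12) = 0.4762 S between n2,n1
  Y(R13) = 0.0002110 S between n1,n0
  Y(R14) = 0.007937 S between n2,n1
  Y(R15) = 0.7752 S between n0,n2
  Y(R16) = 0.05814 S between n1,n2
  Y(R17) = 0.0001000 S between n0,n3
  Im: injects 0.0124 A into n1 (from n3)
Assemble and solve the 3×3 MNA system:
  V(n1)=0.01067  V(n2)=0.0005439  V(n3)=-0.05736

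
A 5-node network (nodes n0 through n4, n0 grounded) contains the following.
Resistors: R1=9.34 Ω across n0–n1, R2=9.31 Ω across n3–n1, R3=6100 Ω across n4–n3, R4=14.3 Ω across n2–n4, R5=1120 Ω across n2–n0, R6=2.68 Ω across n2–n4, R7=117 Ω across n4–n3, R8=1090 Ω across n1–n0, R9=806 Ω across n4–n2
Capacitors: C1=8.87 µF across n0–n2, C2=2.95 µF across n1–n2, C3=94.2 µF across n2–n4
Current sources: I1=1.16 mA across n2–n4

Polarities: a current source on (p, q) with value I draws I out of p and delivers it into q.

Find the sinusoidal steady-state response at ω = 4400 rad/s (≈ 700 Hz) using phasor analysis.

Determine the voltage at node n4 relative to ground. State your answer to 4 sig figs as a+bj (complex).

Apply KCL at each of the 4 non-ground nodes and solve the resulting linear system.
Node n1: branches {R1, R2, C2, R8} → V_1 = 7.702e-05-6.332e-05j
Node n2: branches {R4, C1, R5, C2, R6, C3, R9, I1} → V_2 = 0.0001702+0.0002170j
Node n3: branches {R2, R3, R7} → V_3 = 0.0001883-0.0001383j
Node n4: branches {R3, R4, R6, R7, C3, R9, I1} → V_4 = 0.001561-0.001062j

0.001561-0.001062j V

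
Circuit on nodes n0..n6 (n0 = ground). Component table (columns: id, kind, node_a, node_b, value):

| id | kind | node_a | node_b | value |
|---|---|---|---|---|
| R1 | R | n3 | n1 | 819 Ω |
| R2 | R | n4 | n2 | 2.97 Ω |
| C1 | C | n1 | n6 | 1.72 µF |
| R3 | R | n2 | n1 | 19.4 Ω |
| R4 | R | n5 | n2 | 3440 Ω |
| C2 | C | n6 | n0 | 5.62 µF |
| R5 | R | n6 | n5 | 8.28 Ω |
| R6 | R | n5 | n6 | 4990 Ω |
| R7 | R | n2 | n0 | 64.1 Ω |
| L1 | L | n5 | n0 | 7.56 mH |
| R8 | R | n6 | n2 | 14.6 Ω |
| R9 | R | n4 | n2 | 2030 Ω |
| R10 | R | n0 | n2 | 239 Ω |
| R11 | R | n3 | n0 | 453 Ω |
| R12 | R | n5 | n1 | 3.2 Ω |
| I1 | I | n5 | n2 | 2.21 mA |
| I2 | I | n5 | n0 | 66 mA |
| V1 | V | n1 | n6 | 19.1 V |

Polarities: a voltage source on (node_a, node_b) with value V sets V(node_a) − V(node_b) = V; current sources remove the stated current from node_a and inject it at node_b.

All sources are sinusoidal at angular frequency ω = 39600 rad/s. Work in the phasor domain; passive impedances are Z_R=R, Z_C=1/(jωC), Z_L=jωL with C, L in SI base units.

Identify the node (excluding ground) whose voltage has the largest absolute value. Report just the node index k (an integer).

Apply KCL at each of the 6 non-ground nodes and solve the resulting linear system.
Node n1: branches {R1, C1, R3, R12, V1} → V_1 = 19.22+1.019j
Node n2: branches {R2, R3, R4, R7, R8, R9, R10, I1} → V_2 = 7.178+0.8757j
Node n3: branches {R1, R11} → V_3 = 6.846+0.3631j
Node n4: branches {R2, R9} → V_4 = 7.178+0.8757j
Node n5: branches {R4, R5, R6, L1, R12, I1, I2} → V_5 = 13.72+1.125j
Node n6: branches {C1, C2, R5, R6, R8, V1} → V_6 = 0.1245+1.019j
Source currents: i(V1)=-2.355-1.276j

1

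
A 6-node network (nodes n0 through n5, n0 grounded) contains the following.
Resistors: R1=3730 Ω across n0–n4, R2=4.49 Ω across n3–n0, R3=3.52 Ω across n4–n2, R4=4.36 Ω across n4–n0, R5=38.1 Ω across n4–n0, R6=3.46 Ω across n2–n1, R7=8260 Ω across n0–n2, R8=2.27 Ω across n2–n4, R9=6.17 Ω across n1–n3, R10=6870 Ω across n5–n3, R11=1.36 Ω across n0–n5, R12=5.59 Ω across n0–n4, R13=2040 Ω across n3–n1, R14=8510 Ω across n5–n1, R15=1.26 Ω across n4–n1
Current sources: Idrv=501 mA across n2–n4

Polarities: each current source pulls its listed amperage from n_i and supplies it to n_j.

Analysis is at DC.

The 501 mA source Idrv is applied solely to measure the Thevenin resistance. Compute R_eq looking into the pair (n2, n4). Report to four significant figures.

Element admittances at DC:
  Y(R1) = 0.0002681 S between n0,n4
  Y(R2) = 0.2227 S between n3,n0
  Y(R3) = 0.2841 S between n4,n2
  Y(R4) = 0.2294 S between n4,n0
  Y(R5) = 0.02625 S between n4,n0
  Y(R6) = 0.2890 S between n2,n1
  Y(R7) = 0.0001211 S between n0,n2
  Y(R8) = 0.4405 S between n2,n4
  Y(R9) = 0.1621 S between n1,n3
  Y(R10) = 0.0001456 S between n5,n3
  Y(R11) = 0.7353 S between n0,n5
  Y(R12) = 0.1789 S between n0,n4
  Y(R13) = 0.0004902 S between n3,n1
  Y(R14) = 0.0001175 S between n5,n1
  Y(R15) = 0.7937 S between n4,n1
  Idrv: injects 0.501 A into n4 (from n2)
Assemble and solve the 5×5 MNA system:
  V(n1)=-0.1088  V(n2)=-0.5083  V(n3)=-0.04591  V(n4)=0.02370  V(n5)=-2.647e-05

R_eq = 1.062 Ω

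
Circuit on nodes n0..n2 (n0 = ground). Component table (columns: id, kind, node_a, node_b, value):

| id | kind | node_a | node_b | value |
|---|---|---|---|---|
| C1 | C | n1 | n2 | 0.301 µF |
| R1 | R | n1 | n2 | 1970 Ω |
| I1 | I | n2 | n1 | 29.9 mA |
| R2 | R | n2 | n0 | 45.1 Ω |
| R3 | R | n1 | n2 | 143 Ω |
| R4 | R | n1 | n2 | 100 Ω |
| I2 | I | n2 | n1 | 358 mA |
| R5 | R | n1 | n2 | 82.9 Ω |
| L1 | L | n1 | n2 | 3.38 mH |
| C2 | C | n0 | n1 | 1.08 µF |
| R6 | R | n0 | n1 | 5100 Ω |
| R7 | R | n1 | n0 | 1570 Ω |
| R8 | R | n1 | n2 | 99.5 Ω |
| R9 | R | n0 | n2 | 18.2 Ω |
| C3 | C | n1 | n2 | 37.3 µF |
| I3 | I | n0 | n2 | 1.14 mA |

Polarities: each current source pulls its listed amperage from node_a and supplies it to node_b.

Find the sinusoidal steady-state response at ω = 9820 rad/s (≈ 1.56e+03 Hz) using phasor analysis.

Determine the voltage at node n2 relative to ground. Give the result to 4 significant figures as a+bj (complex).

MNA unknowns: 2 node voltages V₁..V_2
C1: Y=0.000+0.002956j on G[1,2]
R1: Y=0.0005076+0.000j on G[1,2]
I1: z[2]−=0.0299, z[1]+=0.0299
R2: Y=0.02217+0.000j on G[2,0]
R3: Y=0.006993+0.000j on G[1,2]
R4: Y=0.01000+0.000j on G[1,2]
I2: z[2]−=0.358, z[1]+=0.358
R5: Y=0.01206+0.000j on G[1,2]
L1: Y=0.000-0.03013j on G[1,2]
C2: Y=0.000+0.01061j on G[0,1]
R6: Y=0.0001961+0.000j on G[0,1]
R7: Y=0.0006369+0.000j on G[1,0]
R8: Y=0.01005+0.000j on G[1,2]
R9: Y=0.05495+0.000j on G[0,2]
C3: Y=0.000+0.3663j on G[1,2]
I3: z[0]−=0.00114, z[2]+=0.00114
solve → V1=-0.003413-1.083j, V2=-0.1341+0.01216j

-0.1341+0.01216j V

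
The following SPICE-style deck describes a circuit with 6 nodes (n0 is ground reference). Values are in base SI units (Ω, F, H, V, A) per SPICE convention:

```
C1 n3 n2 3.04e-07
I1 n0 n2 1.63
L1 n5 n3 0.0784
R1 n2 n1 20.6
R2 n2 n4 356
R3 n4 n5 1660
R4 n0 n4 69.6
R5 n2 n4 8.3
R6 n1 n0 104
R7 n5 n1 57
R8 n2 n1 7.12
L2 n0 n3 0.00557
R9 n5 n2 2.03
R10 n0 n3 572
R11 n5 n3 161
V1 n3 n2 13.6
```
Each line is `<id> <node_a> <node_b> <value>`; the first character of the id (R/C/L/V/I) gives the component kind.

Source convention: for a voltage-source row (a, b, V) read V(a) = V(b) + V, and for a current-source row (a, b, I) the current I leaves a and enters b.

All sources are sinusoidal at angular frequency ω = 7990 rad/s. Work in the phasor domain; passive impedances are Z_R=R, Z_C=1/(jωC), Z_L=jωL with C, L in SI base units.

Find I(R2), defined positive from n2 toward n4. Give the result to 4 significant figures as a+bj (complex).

Apply KCL at each of the 5 non-ground nodes and solve the resulting linear system.
Node n1: branches {R1, R6, R7, R8} → V_1 = 27.98+38.65j
Node n2: branches {C1, I1, R1, R2, R5, R8, R9, V1} → V_2 = 29.27+40.46j
Node n3: branches {C1, L1, L2, R10, R11, V1} → V_3 = 42.87+40.46j
Node n4: branches {R2, R3, R4, R5} → V_4 = 26.23+36.26j
Node n5: branches {L1, R3, R7, R9, R11} → V_5 = 29.39+40.35j
Source currents: i(V1)=-1.068+0.8804j

0.008543+0.01181j A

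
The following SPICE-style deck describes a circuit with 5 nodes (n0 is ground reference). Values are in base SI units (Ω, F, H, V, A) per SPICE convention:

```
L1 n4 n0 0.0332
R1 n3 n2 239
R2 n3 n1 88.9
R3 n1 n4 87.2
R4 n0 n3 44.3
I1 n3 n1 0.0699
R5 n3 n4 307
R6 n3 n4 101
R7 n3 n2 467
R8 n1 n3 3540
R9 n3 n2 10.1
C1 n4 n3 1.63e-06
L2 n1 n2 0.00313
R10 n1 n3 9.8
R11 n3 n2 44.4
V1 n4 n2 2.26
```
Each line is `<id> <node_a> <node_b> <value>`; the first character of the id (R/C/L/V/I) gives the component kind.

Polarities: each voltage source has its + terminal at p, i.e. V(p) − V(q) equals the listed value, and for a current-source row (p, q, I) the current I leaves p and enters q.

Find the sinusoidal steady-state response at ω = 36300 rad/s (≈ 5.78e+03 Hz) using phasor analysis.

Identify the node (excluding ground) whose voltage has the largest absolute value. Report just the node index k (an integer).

Element admittances at ω=36300 rad/s:
  Y(L1) = 0.000-0.0008298j S between n4,n0
  Y(R1) = 0.004184+0.000j S between n3,n2
  Y(R2) = 0.01125+0.000j S between n3,n1
  Y(R3) = 0.01147+0.000j S between n1,n4
  Y(R4) = 0.02257+0.000j S between n0,n3
  I1: injects 0.0699 A into n1 (from n3)
  Y(R5) = 0.003257+0.000j S between n3,n4
  Y(R6) = 0.009901+0.000j S between n3,n4
  Y(R7) = 0.002141+0.000j S between n3,n2
  Y(R8) = 0.0002825+0.000j S between n1,n3
  Y(R9) = 0.09901+0.000j S between n3,n2
  Y(C1) = 0.000+0.05917j S between n4,n3
  Y(L2) = 0.000-0.008801j S between n1,n2
  Y(R10) = 0.1020+0.000j S between n1,n3
  Y(R11) = 0.02252+0.000j S between n3,n2
  V1: constraint V(n4)−V(n2) = 2.26
Assemble and solve the 5×5 MNA system:
  V(n1)=0.6879+0.08284j  V(n2)=-0.5250-0.6592j  V(n3)=0.02423+0.06378j  V(n4)=1.735-0.6592j
  i(V1)=-0.07675-0.08176j

4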